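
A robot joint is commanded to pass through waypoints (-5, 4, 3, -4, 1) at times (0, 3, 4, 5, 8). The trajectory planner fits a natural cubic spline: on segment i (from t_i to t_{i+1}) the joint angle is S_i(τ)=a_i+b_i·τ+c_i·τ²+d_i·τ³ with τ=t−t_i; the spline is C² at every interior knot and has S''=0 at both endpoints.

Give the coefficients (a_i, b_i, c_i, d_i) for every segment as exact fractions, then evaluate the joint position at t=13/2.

Δ: Δ0=3, Δ1=-1, Δ2=-7, Δ3=5/3
row 1: diag=8, rhs=-24; c'=1/8, d'=-3
row 2: denom=4−1·1/8=31/8; d'=(-36−1·-3)/(31/8)=-264/31
row 3: denom=8−1·8/31=240/31; d'=(52−1·-264/31)/(240/31)=469/60
back: M3=469/60
back: M2=-264/31−8/31·469/60=-158/15
back: M1=-3−1/8·-158/15=-101/60
M: M0=0, M1=-101/60, M2=-158/15, M3=469/60, M4=0
seg 0: a=-5, c=M0/2=0, d=(M1−M0)/(6·3)=-101/1080, b=Δ0−h0·(2M0+M1)/6=461/120
seg 1: a=4, c=M1/2=-101/120, d=(M2−M1)/(6·1)=-59/40, b=Δ1−h1·(2M1+M2)/6=79/60
seg 2: a=3, c=M2/2=-79/15, d=(M3−M2)/(6·1)=367/120, b=Δ2−h2·(2M2+M3)/6=-115/24
seg 3: a=-4, c=M3/2=469/120, d=(M4−M3)/(6·3)=-469/1080, b=Δ3−h3·(2M3+M4)/6=-123/20
t_q=13/2 → seg 3, τ=3/2; S=-4+-123/20·τ+469/120·τ²+-469/1080·τ³=-1887/320

  seg 0: a=-5 b=461/120 c=0 d=-101/1080
  seg 1: a=4 b=79/60 c=-101/120 d=-59/40
  seg 2: a=3 b=-115/24 c=-79/15 d=367/120
  seg 3: a=-4 b=-123/20 c=469/120 d=-469/1080
S(13/2) = -1887/320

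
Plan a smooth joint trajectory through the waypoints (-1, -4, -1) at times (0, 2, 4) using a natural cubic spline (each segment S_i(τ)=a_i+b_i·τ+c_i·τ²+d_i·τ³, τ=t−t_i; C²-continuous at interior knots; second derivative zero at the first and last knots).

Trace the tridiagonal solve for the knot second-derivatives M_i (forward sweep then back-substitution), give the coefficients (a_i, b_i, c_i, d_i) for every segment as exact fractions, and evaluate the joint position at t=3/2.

Δ: Δ0=-3/2, Δ1=3/2
row 1: diag=8, rhs=18; c'=1/4, d'=9/4
back: M1=9/4
M: M0=0, M1=9/4, M2=0
seg 0: a=-1, c=M0/2=0, d=(M1−M0)/(6·2)=3/16, b=Δ0−h0·(2M0+M1)/6=-9/4
seg 1: a=-4, c=M1/2=9/8, d=(M2−M1)/(6·2)=-3/16, b=Δ1−h1·(2M1+M2)/6=0
t_q=3/2 → seg 0, τ=3/2; S=-1+-9/4·τ+0·τ²+3/16·τ³=-479/128

  seg 0: a=-1 b=-9/4 c=0 d=3/16
  seg 1: a=-4 b=0 c=9/8 d=-3/16
S(3/2) = -479/128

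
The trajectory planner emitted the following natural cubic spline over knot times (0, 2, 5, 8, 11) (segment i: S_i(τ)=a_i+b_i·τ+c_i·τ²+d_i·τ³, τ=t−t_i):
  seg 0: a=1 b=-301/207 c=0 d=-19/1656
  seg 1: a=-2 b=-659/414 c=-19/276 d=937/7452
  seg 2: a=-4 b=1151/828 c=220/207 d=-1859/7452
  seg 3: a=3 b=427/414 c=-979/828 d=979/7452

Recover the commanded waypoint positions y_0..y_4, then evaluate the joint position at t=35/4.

y_0 = S_0(0) = a_0 = 1
y_1 = S_1(0) = a_1 = -2
y_2 = S_2(0) = a_2 = -4
y_3 = S_3(0) = a_3 = 3
y_4 = S_3(3) = -1
t_q=35/4 is in segment 3 (τ=3/4); S_3(τ)=18629/5888

y_0=1 y_1=-2 y_2=-4 y_3=3 y_4=-1
S(35/4) = 18629/5888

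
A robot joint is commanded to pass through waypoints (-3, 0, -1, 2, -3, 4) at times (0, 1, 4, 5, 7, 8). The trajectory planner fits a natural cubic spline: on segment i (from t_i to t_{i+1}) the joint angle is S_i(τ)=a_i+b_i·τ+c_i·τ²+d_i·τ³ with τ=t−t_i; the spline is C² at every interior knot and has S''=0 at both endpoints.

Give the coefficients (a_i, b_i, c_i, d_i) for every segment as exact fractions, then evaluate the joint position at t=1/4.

  seg 0: a=-3 b=2417/642 c=0 d=-491/642
  seg 1: a=0 b=472/321 c=-491/214 d=1087/1926
  seg 2: a=-1 b=1889/642 c=298/107 d=-1751/642
  seg 3: a=2 b=106/321 c=-1155/214 d=5113/2568
  seg 4: a=-3 b=1691/642 c=2803/428 d=-2803/1284
S(1/4) = -28361/13696

Δ: Δ0=3, Δ1=-1/3, Δ2=3, Δ3=-5/2, Δ4=7
row 1: diag=8, rhs=-20; c'=3/8, d'=-5/2
row 2: denom=8−3·3/8=55/8; d'=(20−3·-5/2)/(55/8)=4
row 3: denom=6−1·8/55=322/55; d'=(-33−1·4)/(322/55)=-2035/322
row 4: denom=6−2·55/161=856/161; d'=(57−2·-2035/322)/(856/161)=2803/214
back: M4=2803/214
back: M3=-2035/322−55/161·2803/214=-1155/107
back: M2=4−8/55·-1155/107=596/107
back: M1=-5/2−3/8·596/107=-491/107
M: M0=0, M1=-491/107, M2=596/107, M3=-1155/107, M4=2803/214, M5=0
seg 0: a=-3, c=M0/2=0, d=(M1−M0)/(6·1)=-491/642, b=Δ0−h0·(2M0+M1)/6=2417/642
seg 1: a=0, c=M1/2=-491/214, d=(M2−M1)/(6·3)=1087/1926, b=Δ1−h1·(2M1+M2)/6=472/321
seg 2: a=-1, c=M2/2=298/107, d=(M3−M2)/(6·1)=-1751/642, b=Δ2−h2·(2M2+M3)/6=1889/642
seg 3: a=2, c=M3/2=-1155/214, d=(M4−M3)/(6·2)=5113/2568, b=Δ3−h3·(2M3+M4)/6=106/321
seg 4: a=-3, c=M4/2=2803/428, d=(M5−M4)/(6·1)=-2803/1284, b=Δ4−h4·(2M4+M5)/6=1691/642
t_q=1/4 → seg 0, τ=1/4; S=-3+2417/642·τ+0·τ²+-491/642·τ³=-28361/13696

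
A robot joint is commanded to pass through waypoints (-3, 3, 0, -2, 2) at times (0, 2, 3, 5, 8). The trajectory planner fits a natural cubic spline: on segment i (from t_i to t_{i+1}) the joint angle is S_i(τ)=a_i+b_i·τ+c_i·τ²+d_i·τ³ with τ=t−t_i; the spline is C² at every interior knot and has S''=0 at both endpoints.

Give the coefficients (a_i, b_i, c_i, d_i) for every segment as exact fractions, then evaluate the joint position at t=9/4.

  seg 0: a=-3 b=2521/489 c=0 d=-527/978
  seg 1: a=3 b=-641/489 c=-527/163 d=755/489
  seg 2: a=0 b=-1538/489 c=228/163 d=-319/1956
  seg 3: a=-2 b=241/489 c=137/326 d=-137/2934
S(9/4) = 26021/10432

Δ: Δ0=3, Δ1=-3, Δ2=-1, Δ3=4/3
row 1: diag=6, rhs=-36; c'=1/6, d'=-6
row 2: denom=6−1·1/6=35/6; d'=(12−1·-6)/(35/6)=108/35
row 3: denom=10−2·12/35=326/35; d'=(14−2·108/35)/(326/35)=137/163
back: M3=137/163
back: M2=108/35−12/35·137/163=456/163
back: M1=-6−1/6·456/163=-1054/163
M: M0=0, M1=-1054/163, M2=456/163, M3=137/163, M4=0
seg 0: a=-3, c=M0/2=0, d=(M1−M0)/(6·2)=-527/978, b=Δ0−h0·(2M0+M1)/6=2521/489
seg 1: a=3, c=M1/2=-527/163, d=(M2−M1)/(6·1)=755/489, b=Δ1−h1·(2M1+M2)/6=-641/489
seg 2: a=0, c=M2/2=228/163, d=(M3−M2)/(6·2)=-319/1956, b=Δ2−h2·(2M2+M3)/6=-1538/489
seg 3: a=-2, c=M3/2=137/326, d=(M4−M3)/(6·3)=-137/2934, b=Δ3−h3·(2M3+M4)/6=241/489
t_q=9/4 → seg 1, τ=1/4; S=3+-641/489·τ+-527/163·τ²+755/489·τ³=26021/10432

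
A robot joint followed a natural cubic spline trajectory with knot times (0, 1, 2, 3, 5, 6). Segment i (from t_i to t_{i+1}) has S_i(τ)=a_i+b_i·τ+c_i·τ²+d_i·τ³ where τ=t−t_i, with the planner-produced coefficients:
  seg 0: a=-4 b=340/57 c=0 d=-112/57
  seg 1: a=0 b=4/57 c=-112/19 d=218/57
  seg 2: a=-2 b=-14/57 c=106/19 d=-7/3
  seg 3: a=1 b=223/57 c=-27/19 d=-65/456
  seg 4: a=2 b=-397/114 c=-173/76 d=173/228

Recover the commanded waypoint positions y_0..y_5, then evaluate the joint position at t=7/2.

y_0=-4 y_1=0 y_2=-2 y_3=1 y_4=2 y_5=-3
S(7/2) = 3141/1216

y_0 = S_0(0) = a_0 = -4
y_1 = S_1(0) = a_1 = 0
y_2 = S_2(0) = a_2 = -2
y_3 = S_3(0) = a_3 = 1
y_4 = S_4(0) = a_4 = 2
y_5 = S_4(1) = -3
t_q=7/2 is in segment 3 (τ=1/2); S_3(τ)=3141/1216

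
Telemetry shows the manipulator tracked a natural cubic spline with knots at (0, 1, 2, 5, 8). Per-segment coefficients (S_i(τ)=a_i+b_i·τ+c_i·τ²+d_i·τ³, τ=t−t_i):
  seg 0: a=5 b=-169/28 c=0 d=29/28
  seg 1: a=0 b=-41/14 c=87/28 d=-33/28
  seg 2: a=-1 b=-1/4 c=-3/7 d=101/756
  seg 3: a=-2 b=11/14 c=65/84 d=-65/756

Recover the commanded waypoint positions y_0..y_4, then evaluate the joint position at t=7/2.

y_0 = S_0(0) = a_0 = 5
y_1 = S_1(0) = a_1 = 0
y_2 = S_2(0) = a_2 = -1
y_3 = S_3(0) = a_3 = -2
y_4 = S_3(3) = 5
t_q=7/2 is in segment 2 (τ=3/2); S_2(τ)=-423/224

y_0=5 y_1=0 y_2=-1 y_3=-2 y_4=5
S(7/2) = -423/224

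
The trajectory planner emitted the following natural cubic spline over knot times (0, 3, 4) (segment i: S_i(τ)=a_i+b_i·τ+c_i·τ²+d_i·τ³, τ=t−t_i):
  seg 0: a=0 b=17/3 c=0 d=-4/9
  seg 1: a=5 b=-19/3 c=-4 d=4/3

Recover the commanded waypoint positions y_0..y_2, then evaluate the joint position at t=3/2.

y_0 = S_0(0) = a_0 = 0
y_1 = S_1(0) = a_1 = 5
y_2 = S_1(1) = -4
t_q=3/2 is in segment 0 (τ=3/2); S_0(τ)=7

y_0=0 y_1=5 y_2=-4
S(3/2) = 7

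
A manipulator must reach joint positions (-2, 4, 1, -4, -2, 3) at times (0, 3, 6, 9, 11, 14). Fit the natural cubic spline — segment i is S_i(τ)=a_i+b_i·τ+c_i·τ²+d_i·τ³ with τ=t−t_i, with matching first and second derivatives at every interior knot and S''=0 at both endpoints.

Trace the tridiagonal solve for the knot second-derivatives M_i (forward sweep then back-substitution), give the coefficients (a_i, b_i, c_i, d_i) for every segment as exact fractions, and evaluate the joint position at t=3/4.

Δ: Δ0=2, Δ1=-1, Δ2=-5/3, Δ3=1, Δ4=5/3
row 1: diag=12, rhs=-18; c'=1/4, d'=-3/2
row 2: denom=12−3·1/4=45/4; d'=(-4−3·-3/2)/(45/4)=2/45
row 3: denom=10−3·4/15=46/5; d'=(16−3·2/45)/(46/5)=119/69
row 4: denom=10−2·5/23=220/23; d'=(4−2·119/69)/(220/23)=19/330
back: M4=19/330
back: M3=119/69−5/23·19/330=113/66
back: M2=2/45−4/15·113/66=-68/165
back: M1=-3/2−1/4·-68/165=-461/330
M: M0=0, M1=-461/330, M2=-68/165, M3=113/66, M4=19/330, M5=0
seg 0: a=-2, c=M0/2=0, d=(M1−M0)/(6·3)=-461/5940, b=Δ0−h0·(2M0+M1)/6=1781/660
seg 1: a=4, c=M1/2=-461/660, d=(M2−M1)/(6·3)=65/1188, b=Δ1−h1·(2M1+M2)/6=199/330
seg 2: a=1, c=M2/2=-34/165, d=(M3−M2)/(6·3)=701/5940, b=Δ2−h2·(2M2+M3)/6=-1393/660
seg 3: a=-4, c=M3/2=113/132, d=(M4−M3)/(6·2)=-91/660, b=Δ3−h3·(2M3+M4)/6=-53/330
seg 4: a=-2, c=M4/2=19/660, d=(M5−M4)/(6·3)=-19/5940, b=Δ4−h4·(2M4+M5)/6=177/110
t_q=3/4 → seg 0, τ=3/4; S=-2+1781/660·τ+0·τ²+-461/5940·τ³=-25/2816

  seg 0: a=-2 b=1781/660 c=0 d=-461/5940
  seg 1: a=4 b=199/330 c=-461/660 d=65/1188
  seg 2: a=1 b=-1393/660 c=-34/165 d=701/5940
  seg 3: a=-4 b=-53/330 c=113/132 d=-91/660
  seg 4: a=-2 b=177/110 c=19/660 d=-19/5940
S(3/4) = -25/2816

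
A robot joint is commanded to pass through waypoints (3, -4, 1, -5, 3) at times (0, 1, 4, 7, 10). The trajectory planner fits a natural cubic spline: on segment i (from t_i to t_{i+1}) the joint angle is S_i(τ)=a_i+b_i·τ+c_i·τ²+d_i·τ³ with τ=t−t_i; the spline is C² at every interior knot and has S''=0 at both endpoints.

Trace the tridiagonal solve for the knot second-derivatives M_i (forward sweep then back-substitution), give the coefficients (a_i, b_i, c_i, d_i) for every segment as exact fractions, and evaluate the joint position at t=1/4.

Δ: Δ0=-7, Δ1=5/3, Δ2=-2, Δ3=8/3
row 1: diag=8, rhs=52; c'=3/8, d'=13/2
row 2: denom=12−3·3/8=87/8; d'=(-22−3·13/2)/(87/8)=-332/87
row 3: denom=12−3·8/29=324/29; d'=(28−3·-332/87)/(324/29)=286/81
back: M3=286/81
back: M2=-332/87−8/29·286/81=-388/81
back: M1=13/2−3/8·-388/81=224/27
M: M0=0, M1=224/27, M2=-388/81, M3=286/81, M4=0
seg 0: a=3, c=M0/2=0, d=(M1−M0)/(6·1)=112/81, b=Δ0−h0·(2M0+M1)/6=-679/81
seg 1: a=-4, c=M1/2=112/27, d=(M2−M1)/(6·3)=-530/729, b=Δ1−h1·(2M1+M2)/6=-343/81
seg 2: a=1, c=M2/2=-194/81, d=(M3−M2)/(6·3)=337/729, b=Δ2−h2·(2M2+M3)/6=83/81
seg 3: a=-5, c=M3/2=143/81, d=(M4−M3)/(6·3)=-143/729, b=Δ3−h3·(2M3+M4)/6=-70/81
t_q=1/4 → seg 0, τ=1/4; S=3+-679/81·τ+0·τ²+112/81·τ³=25/27

  seg 0: a=3 b=-679/81 c=0 d=112/81
  seg 1: a=-4 b=-343/81 c=112/27 d=-530/729
  seg 2: a=1 b=83/81 c=-194/81 d=337/729
  seg 3: a=-5 b=-70/81 c=143/81 d=-143/729
S(1/4) = 25/27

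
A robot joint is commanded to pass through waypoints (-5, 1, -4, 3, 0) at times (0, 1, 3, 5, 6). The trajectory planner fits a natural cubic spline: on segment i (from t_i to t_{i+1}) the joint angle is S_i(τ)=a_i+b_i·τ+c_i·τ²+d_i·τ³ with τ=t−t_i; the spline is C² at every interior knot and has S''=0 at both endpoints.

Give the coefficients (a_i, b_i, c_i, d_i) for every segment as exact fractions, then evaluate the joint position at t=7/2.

  seg 0: a=-5 b=239/30 c=0 d=-59/30
  seg 1: a=1 b=31/15 c=-59/10 d=217/120
  seg 2: a=-4 b=1/6 c=99/20 d=-197/120
  seg 3: a=3 b=4/15 c=-49/10 d=49/30
S(7/2) = -923/320

Δ: Δ0=6, Δ1=-5/2, Δ2=7/2, Δ3=-3
row 1: diag=6, rhs=-51; c'=1/3, d'=-17/2
row 2: denom=8−2·1/3=22/3; d'=(36−2·-17/2)/(22/3)=159/22
row 3: denom=6−2·3/11=60/11; d'=(-39−2·159/22)/(60/11)=-49/5
back: M3=-49/5
back: M2=159/22−3/11·-49/5=99/10
back: M1=-17/2−1/3·99/10=-59/5
M: M0=0, M1=-59/5, M2=99/10, M3=-49/5, M4=0
seg 0: a=-5, c=M0/2=0, d=(M1−M0)/(6·1)=-59/30, b=Δ0−h0·(2M0+M1)/6=239/30
seg 1: a=1, c=M1/2=-59/10, d=(M2−M1)/(6·2)=217/120, b=Δ1−h1·(2M1+M2)/6=31/15
seg 2: a=-4, c=M2/2=99/20, d=(M3−M2)/(6·2)=-197/120, b=Δ2−h2·(2M2+M3)/6=1/6
seg 3: a=3, c=M3/2=-49/10, d=(M4−M3)/(6·1)=49/30, b=Δ3−h3·(2M3+M4)/6=4/15
t_q=7/2 → seg 2, τ=1/2; S=-4+1/6·τ+99/20·τ²+-197/120·τ³=-923/320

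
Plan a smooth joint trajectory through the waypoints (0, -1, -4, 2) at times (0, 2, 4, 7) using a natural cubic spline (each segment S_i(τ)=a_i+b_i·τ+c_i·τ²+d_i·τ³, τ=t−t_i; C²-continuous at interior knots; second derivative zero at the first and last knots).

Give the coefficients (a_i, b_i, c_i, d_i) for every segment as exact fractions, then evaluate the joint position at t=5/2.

Δ: Δ0=-1/2, Δ1=-3/2, Δ2=2
row 1: diag=8, rhs=-6; c'=1/4, d'=-3/4
row 2: denom=10−2·1/4=19/2; d'=(21−2·-3/4)/(19/2)=45/19
back: M2=45/19
back: M1=-3/4−1/4·45/19=-51/38
M: M0=0, M1=-51/38, M2=45/19, M3=0
seg 0: a=0, c=M0/2=0, d=(M1−M0)/(6·2)=-17/152, b=Δ0−h0·(2M0+M1)/6=-1/19
seg 1: a=-1, c=M1/2=-51/76, d=(M2−M1)/(6·2)=47/152, b=Δ1−h1·(2M1+M2)/6=-53/38
seg 2: a=-4, c=M2/2=45/38, d=(M3−M2)/(6·3)=-5/38, b=Δ2−h2·(2M2+M3)/6=-7/19
t_q=5/2 → seg 1, τ=1/2; S=-1+-53/38·τ+-51/76·τ²+47/152·τ³=-2221/1216

  seg 0: a=0 b=-1/19 c=0 d=-17/152
  seg 1: a=-1 b=-53/38 c=-51/76 d=47/152
  seg 2: a=-4 b=-7/19 c=45/38 d=-5/38
S(5/2) = -2221/1216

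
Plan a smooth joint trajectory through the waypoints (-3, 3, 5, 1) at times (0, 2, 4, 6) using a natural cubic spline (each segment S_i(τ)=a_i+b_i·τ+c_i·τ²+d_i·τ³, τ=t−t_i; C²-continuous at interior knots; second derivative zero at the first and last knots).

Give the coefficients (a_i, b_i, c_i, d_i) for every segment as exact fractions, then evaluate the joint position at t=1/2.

Δ: Δ0=3, Δ1=1, Δ2=-2
row 1: diag=8, rhs=-12; c'=1/4, d'=-3/2
row 2: denom=8−2·1/4=15/2; d'=(-18−2·-3/2)/(15/2)=-2
back: M2=-2
back: M1=-3/2−1/4·-2=-1
M: M0=0, M1=-1, M2=-2, M3=0
seg 0: a=-3, c=M0/2=0, d=(M1−M0)/(6·2)=-1/12, b=Δ0−h0·(2M0+M1)/6=10/3
seg 1: a=3, c=M1/2=-1/2, d=(M2−M1)/(6·2)=-1/12, b=Δ1−h1·(2M1+M2)/6=7/3
seg 2: a=5, c=M2/2=-1, d=(M3−M2)/(6·2)=1/6, b=Δ2−h2·(2M2+M3)/6=-2/3
t_q=1/2 → seg 0, τ=1/2; S=-3+10/3·τ+0·τ²+-1/12·τ³=-43/32

  seg 0: a=-3 b=10/3 c=0 d=-1/12
  seg 1: a=3 b=7/3 c=-1/2 d=-1/12
  seg 2: a=5 b=-2/3 c=-1 d=1/6
S(1/2) = -43/32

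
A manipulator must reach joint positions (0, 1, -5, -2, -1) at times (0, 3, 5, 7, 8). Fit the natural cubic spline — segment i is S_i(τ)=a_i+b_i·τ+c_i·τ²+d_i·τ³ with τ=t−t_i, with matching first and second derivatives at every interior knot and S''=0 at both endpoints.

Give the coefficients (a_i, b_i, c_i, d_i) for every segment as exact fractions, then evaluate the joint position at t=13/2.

  seg 0: a=0 b=70/39 c=0 d=-19/117
  seg 1: a=1 b=-101/39 c=-19/13 d=49/78
  seg 2: a=-5 b=-35/39 c=30/13 d=-173/312
  seg 3: a=-2 b=131/78 c=-53/52 d=53/156
S(13/2) = -2517/832

Δ: Δ0=1/3, Δ1=-3, Δ2=3/2, Δ3=1
row 1: diag=10, rhs=-20; c'=1/5, d'=-2
row 2: denom=8−2·1/5=38/5; d'=(27−2·-2)/(38/5)=155/38
row 3: denom=6−2·5/19=104/19; d'=(-3−2·155/38)/(104/19)=-53/26
back: M3=-53/26
back: M2=155/38−5/19·-53/26=60/13
back: M1=-2−1/5·60/13=-38/13
M: M0=0, M1=-38/13, M2=60/13, M3=-53/26, M4=0
seg 0: a=0, c=M0/2=0, d=(M1−M0)/(6·3)=-19/117, b=Δ0−h0·(2M0+M1)/6=70/39
seg 1: a=1, c=M1/2=-19/13, d=(M2−M1)/(6·2)=49/78, b=Δ1−h1·(2M1+M2)/6=-101/39
seg 2: a=-5, c=M2/2=30/13, d=(M3−M2)/(6·2)=-173/312, b=Δ2−h2·(2M2+M3)/6=-35/39
seg 3: a=-2, c=M3/2=-53/52, d=(M4−M3)/(6·1)=53/156, b=Δ3−h3·(2M3+M4)/6=131/78
t_q=13/2 → seg 2, τ=3/2; S=-5+-35/39·τ+30/13·τ²+-173/312·τ³=-2517/832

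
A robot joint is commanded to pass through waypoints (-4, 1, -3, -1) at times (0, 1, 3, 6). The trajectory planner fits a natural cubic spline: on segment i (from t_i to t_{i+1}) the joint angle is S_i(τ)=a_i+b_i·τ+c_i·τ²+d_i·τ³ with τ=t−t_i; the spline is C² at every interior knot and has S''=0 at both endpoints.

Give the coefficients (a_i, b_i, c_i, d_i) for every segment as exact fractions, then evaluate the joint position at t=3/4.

  seg 0: a=-4 b=533/84 c=0 d=-113/84
  seg 1: a=1 b=97/42 c=-113/28 d=79/84
  seg 2: a=-3 b=-107/42 c=45/28 d=-5/28
S(3/4) = 49/256

Δ: Δ0=5, Δ1=-2, Δ2=2/3
row 1: diag=6, rhs=-42; c'=1/3, d'=-7
row 2: denom=10−2·1/3=28/3; d'=(16−2·-7)/(28/3)=45/14
back: M2=45/14
back: M1=-7−1/3·45/14=-113/14
M: M0=0, M1=-113/14, M2=45/14, M3=0
seg 0: a=-4, c=M0/2=0, d=(M1−M0)/(6·1)=-113/84, b=Δ0−h0·(2M0+M1)/6=533/84
seg 1: a=1, c=M1/2=-113/28, d=(M2−M1)/(6·2)=79/84, b=Δ1−h1·(2M1+M2)/6=97/42
seg 2: a=-3, c=M2/2=45/28, d=(M3−M2)/(6·3)=-5/28, b=Δ2−h2·(2M2+M3)/6=-107/42
t_q=3/4 → seg 0, τ=3/4; S=-4+533/84·τ+0·τ²+-113/84·τ³=49/256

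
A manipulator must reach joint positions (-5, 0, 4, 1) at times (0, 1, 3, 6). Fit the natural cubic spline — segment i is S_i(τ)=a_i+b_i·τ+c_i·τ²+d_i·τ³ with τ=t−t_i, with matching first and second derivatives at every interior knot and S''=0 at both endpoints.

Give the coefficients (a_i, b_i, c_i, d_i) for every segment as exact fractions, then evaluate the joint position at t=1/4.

  seg 0: a=-5 b=38/7 c=0 d=-3/7
  seg 1: a=0 b=29/7 c=-9/7 d=3/28
  seg 2: a=4 b=2/7 c=-9/14 d=1/14
S(1/4) = -1635/448

Δ: Δ0=5, Δ1=2, Δ2=-1
row 1: diag=6, rhs=-18; c'=1/3, d'=-3
row 2: denom=10−2·1/3=28/3; d'=(-18−2·-3)/(28/3)=-9/7
back: M2=-9/7
back: M1=-3−1/3·-9/7=-18/7
M: M0=0, M1=-18/7, M2=-9/7, M3=0
seg 0: a=-5, c=M0/2=0, d=(M1−M0)/(6·1)=-3/7, b=Δ0−h0·(2M0+M1)/6=38/7
seg 1: a=0, c=M1/2=-9/7, d=(M2−M1)/(6·2)=3/28, b=Δ1−h1·(2M1+M2)/6=29/7
seg 2: a=4, c=M2/2=-9/14, d=(M3−M2)/(6·3)=1/14, b=Δ2−h2·(2M2+M3)/6=2/7
t_q=1/4 → seg 0, τ=1/4; S=-5+38/7·τ+0·τ²+-3/7·τ³=-1635/448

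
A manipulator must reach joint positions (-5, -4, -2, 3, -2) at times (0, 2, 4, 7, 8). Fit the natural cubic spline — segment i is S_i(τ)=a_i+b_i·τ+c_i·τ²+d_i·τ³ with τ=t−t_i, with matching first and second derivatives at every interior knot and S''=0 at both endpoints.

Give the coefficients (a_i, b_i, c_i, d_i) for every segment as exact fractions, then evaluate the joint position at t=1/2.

Δ: Δ0=1/2, Δ1=1, Δ2=5/3, Δ3=-5
row 1: diag=8, rhs=3; c'=1/4, d'=3/8
row 2: denom=10−2·1/4=19/2; d'=(4−2·3/8)/(19/2)=13/38
row 3: denom=8−3·6/19=134/19; d'=(-40−3·13/38)/(134/19)=-1559/268
back: M3=-1559/268
back: M2=13/38−6/19·-1559/268=146/67
back: M1=3/8−1/4·146/67=-91/536
M: M0=0, M1=-91/536, M2=146/67, M3=-1559/268, M4=0
seg 0: a=-5, c=M0/2=0, d=(M1−M0)/(6·2)=-91/6432, b=Δ0−h0·(2M0+M1)/6=895/1608
seg 1: a=-4, c=M1/2=-91/1072, d=(M2−M1)/(6·2)=1259/6432, b=Δ1−h1·(2M1+M2)/6=311/804
seg 2: a=-2, c=M2/2=73/67, d=(M3−M2)/(6·3)=-2143/4824, b=Δ2−h2·(2M2+M3)/6=3853/1608
seg 3: a=3, c=M3/2=-1559/536, d=(M4−M3)/(6·1)=1559/1608, b=Δ3−h3·(2M3+M4)/6=-2461/804
t_q=1/2 → seg 0, τ=1/2; S=-5+895/1608·τ+0·τ²+-91/6432·τ³=-81017/17152

  seg 0: a=-5 b=895/1608 c=0 d=-91/6432
  seg 1: a=-4 b=311/804 c=-91/1072 d=1259/6432
  seg 2: a=-2 b=3853/1608 c=73/67 d=-2143/4824
  seg 3: a=3 b=-2461/804 c=-1559/536 d=1559/1608
S(1/2) = -81017/17152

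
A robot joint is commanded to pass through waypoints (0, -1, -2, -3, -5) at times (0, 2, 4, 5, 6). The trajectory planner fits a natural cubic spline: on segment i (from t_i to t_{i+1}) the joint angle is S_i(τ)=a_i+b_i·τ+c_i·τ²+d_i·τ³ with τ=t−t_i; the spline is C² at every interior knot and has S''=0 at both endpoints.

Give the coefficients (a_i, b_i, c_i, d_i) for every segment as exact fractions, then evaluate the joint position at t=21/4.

Δ: Δ0=-1/2, Δ1=-1/2, Δ2=-1, Δ3=-2
row 1: diag=8, rhs=0; c'=1/4, d'=0
row 2: denom=6−2·1/4=11/2; d'=(-3−2·0)/(11/2)=-6/11
row 3: denom=4−1·2/11=42/11; d'=(-6−1·-6/11)/(42/11)=-10/7
back: M3=-10/7
back: M2=-6/11−2/11·-10/7=-2/7
back: M1=0−1/4·-2/7=1/14
M: M0=0, M1=1/14, M2=-2/7, M3=-10/7, M4=0
seg 0: a=0, c=M0/2=0, d=(M1−M0)/(6·2)=1/168, b=Δ0−h0·(2M0+M1)/6=-11/21
seg 1: a=-1, c=M1/2=1/28, d=(M2−M1)/(6·2)=-5/168, b=Δ1−h1·(2M1+M2)/6=-19/42
seg 2: a=-2, c=M2/2=-1/7, d=(M3−M2)/(6·1)=-4/21, b=Δ2−h2·(2M2+M3)/6=-2/3
seg 3: a=-3, c=M3/2=-5/7, d=(M4−M3)/(6·1)=5/21, b=Δ3−h3·(2M3+M4)/6=-32/21
t_q=21/4 → seg 3, τ=1/4; S=-3+-32/21·τ+-5/7·τ²+5/21·τ³=-219/64

  seg 0: a=0 b=-11/21 c=0 d=1/168
  seg 1: a=-1 b=-19/42 c=1/28 d=-5/168
  seg 2: a=-2 b=-2/3 c=-1/7 d=-4/21
  seg 3: a=-3 b=-32/21 c=-5/7 d=5/21
S(21/4) = -219/64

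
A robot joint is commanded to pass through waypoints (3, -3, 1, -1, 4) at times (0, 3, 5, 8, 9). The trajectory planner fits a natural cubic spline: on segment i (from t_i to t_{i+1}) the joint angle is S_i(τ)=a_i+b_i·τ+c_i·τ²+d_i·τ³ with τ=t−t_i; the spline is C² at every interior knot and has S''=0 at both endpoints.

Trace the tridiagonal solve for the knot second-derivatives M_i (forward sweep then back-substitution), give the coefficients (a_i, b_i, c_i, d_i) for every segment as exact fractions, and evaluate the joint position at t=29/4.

  seg 0: a=3 b=-1219/339 c=0 d=541/3051
  seg 1: a=-3 b=404/339 c=541/339 d=-202/339
  seg 2: a=1 b=48/113 c=-671/339 d=1643/3051
  seg 3: a=-1 b=349/113 c=324/113 d=-108/113
S(29/4) = -13963/7232

Δ: Δ0=-2, Δ1=2, Δ2=-2/3, Δ3=5
row 1: diag=10, rhs=24; c'=1/5, d'=12/5
row 2: denom=10−2·1/5=48/5; d'=(-16−2·12/5)/(48/5)=-13/6
row 3: denom=8−3·5/16=113/16; d'=(34−3·-13/6)/(113/16)=648/113
back: M3=648/113
back: M2=-13/6−5/16·648/113=-1342/339
back: M1=12/5−1/5·-1342/339=1082/339
M: M0=0, M1=1082/339, M2=-1342/339, M3=648/113, M4=0
seg 0: a=3, c=M0/2=0, d=(M1−M0)/(6·3)=541/3051, b=Δ0−h0·(2M0+M1)/6=-1219/339
seg 1: a=-3, c=M1/2=541/339, d=(M2−M1)/(6·2)=-202/339, b=Δ1−h1·(2M1+M2)/6=404/339
seg 2: a=1, c=M2/2=-671/339, d=(M3−M2)/(6·3)=1643/3051, b=Δ2−h2·(2M2+M3)/6=48/113
seg 3: a=-1, c=M3/2=324/113, d=(M4−M3)/(6·1)=-108/113, b=Δ3−h3·(2M3+M4)/6=349/113
t_q=29/4 → seg 2, τ=9/4; S=1+48/113·τ+-671/339·τ²+1643/3051·τ³=-13963/7232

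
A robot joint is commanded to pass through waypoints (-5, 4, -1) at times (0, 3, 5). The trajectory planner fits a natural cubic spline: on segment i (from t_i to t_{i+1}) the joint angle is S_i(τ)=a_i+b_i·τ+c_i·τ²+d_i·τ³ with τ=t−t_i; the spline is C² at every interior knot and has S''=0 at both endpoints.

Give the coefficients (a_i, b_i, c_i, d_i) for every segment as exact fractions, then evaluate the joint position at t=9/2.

Δ: Δ0=3, Δ1=-5/2
row 1: diag=10, rhs=-33; c'=1/5, d'=-33/10
back: M1=-33/10
M: M0=0, M1=-33/10, M2=0
seg 0: a=-5, c=M0/2=0, d=(M1−M0)/(6·3)=-11/60, b=Δ0−h0·(2M0+M1)/6=93/20
seg 1: a=4, c=M1/2=-33/20, d=(M2−M1)/(6·2)=11/40, b=Δ1−h1·(2M1+M2)/6=-3/10
t_q=9/2 → seg 1, τ=3/2; S=4+-3/10·τ+-33/20·τ²+11/40·τ³=49/64

  seg 0: a=-5 b=93/20 c=0 d=-11/60
  seg 1: a=4 b=-3/10 c=-33/20 d=11/40
S(9/2) = 49/64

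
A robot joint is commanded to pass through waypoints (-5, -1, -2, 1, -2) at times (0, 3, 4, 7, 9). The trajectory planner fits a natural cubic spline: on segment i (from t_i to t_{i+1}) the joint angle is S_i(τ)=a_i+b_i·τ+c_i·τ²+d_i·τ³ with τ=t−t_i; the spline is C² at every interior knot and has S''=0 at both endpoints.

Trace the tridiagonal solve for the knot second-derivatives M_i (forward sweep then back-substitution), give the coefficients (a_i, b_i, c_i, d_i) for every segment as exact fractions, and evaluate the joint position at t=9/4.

Δ: Δ0=4/3, Δ1=-1, Δ2=1, Δ3=-3/2
row 1: diag=8, rhs=-14; c'=1/8, d'=-7/4
row 2: denom=8−1·1/8=63/8; d'=(12−1·-7/4)/(63/8)=110/63
row 3: denom=10−3·8/21=62/7; d'=(-15−3·110/63)/(62/7)=-425/186
back: M3=-425/186
back: M2=110/63−8/21·-425/186=730/279
back: M1=-7/4−1/8·730/279=-1159/558
M: M0=0, M1=-1159/558, M2=730/279, M3=-425/186, M4=0
seg 0: a=-5, c=M0/2=0, d=(M1−M0)/(6·3)=-1159/10044, b=Δ0−h0·(2M0+M1)/6=2647/1116
seg 1: a=-1, c=M1/2=-1159/1116, d=(M2−M1)/(6·1)=97/124, b=Δ1−h1·(2M1+M2)/6=-415/558
seg 2: a=-2, c=M2/2=365/279, d=(M3−M2)/(6·3)=-2735/10044, b=Δ2−h2·(2M2+M3)/6=-529/1116
seg 3: a=1, c=M3/2=-425/372, d=(M4−M3)/(6·2)=425/2232, b=Δ3−h3·(2M3+M4)/6=13/558
t_q=9/4 → seg 0, τ=9/4; S=-5+2647/1116·τ+0·τ²+-1159/10044·τ³=-7759/7936

  seg 0: a=-5 b=2647/1116 c=0 d=-1159/10044
  seg 1: a=-1 b=-415/558 c=-1159/1116 d=97/124
  seg 2: a=-2 b=-529/1116 c=365/279 d=-2735/10044
  seg 3: a=1 b=13/558 c=-425/372 d=425/2232
S(9/4) = -7759/7936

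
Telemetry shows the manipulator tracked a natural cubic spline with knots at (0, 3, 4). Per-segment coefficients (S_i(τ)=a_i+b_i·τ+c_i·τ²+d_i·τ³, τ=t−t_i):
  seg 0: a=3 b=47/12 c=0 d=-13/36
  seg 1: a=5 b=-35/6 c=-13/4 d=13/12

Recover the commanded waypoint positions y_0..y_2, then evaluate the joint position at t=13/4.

y_0 = S_0(0) = a_0 = 3
y_1 = S_1(0) = a_1 = 5
y_2 = S_1(1) = -3
t_q=13/4 is in segment 1 (τ=1/4); S_1(τ)=859/256

y_0=3 y_1=5 y_2=-3
S(13/4) = 859/256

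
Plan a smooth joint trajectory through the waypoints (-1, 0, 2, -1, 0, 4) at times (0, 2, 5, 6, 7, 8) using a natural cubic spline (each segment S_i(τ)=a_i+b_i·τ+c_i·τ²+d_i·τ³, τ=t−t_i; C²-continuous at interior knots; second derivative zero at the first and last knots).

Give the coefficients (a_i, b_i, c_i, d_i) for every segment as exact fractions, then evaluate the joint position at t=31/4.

  seg 0: a=-1 b=79/1230 c=0 d=67/615
  seg 1: a=0 b=1687/1230 c=134/205 d=-1093/3690
  seg 2: a=2 b=-1663/615 c=-165/82 d=2111/1230
  seg 3: a=-1 b=-1943/1230 c=643/205 d=-137/246
  seg 4: a=0 b=1859/615 c=601/410 d=-601/1230
S(31/4) = 15143/5248

Δ: Δ0=1/2, Δ1=2/3, Δ2=-3, Δ3=1, Δ4=4
row 1: diag=10, rhs=1; c'=3/10, d'=1/10
row 2: denom=8−3·3/10=71/10; d'=(-22−3·1/10)/(71/10)=-223/71
row 3: denom=4−1·10/71=274/71; d'=(24−1·-223/71)/(274/71)=1927/274
row 4: denom=4−1·71/274=1025/274; d'=(18−1·1927/274)/(1025/274)=601/205
back: M4=601/205
back: M3=1927/274−71/274·601/205=1286/205
back: M2=-223/71−10/71·1286/205=-165/41
back: M1=1/10−3/10·-165/41=268/205
M: M0=0, M1=268/205, M2=-165/41, M3=1286/205, M4=601/205, M5=0
seg 0: a=-1, c=M0/2=0, d=(M1−M0)/(6·2)=67/615, b=Δ0−h0·(2M0+M1)/6=79/1230
seg 1: a=0, c=M1/2=134/205, d=(M2−M1)/(6·3)=-1093/3690, b=Δ1−h1·(2M1+M2)/6=1687/1230
seg 2: a=2, c=M2/2=-165/82, d=(M3−M2)/(6·1)=2111/1230, b=Δ2−h2·(2M2+M3)/6=-1663/615
seg 3: a=-1, c=M3/2=643/205, d=(M4−M3)/(6·1)=-137/246, b=Δ3−h3·(2M3+M4)/6=-1943/1230
seg 4: a=0, c=M4/2=601/410, d=(M5−M4)/(6·1)=-601/1230, b=Δ4−h4·(2M4+M5)/6=1859/615
t_q=31/4 → seg 4, τ=3/4; S=0+1859/615·τ+601/410·τ²+-601/1230·τ³=15143/5248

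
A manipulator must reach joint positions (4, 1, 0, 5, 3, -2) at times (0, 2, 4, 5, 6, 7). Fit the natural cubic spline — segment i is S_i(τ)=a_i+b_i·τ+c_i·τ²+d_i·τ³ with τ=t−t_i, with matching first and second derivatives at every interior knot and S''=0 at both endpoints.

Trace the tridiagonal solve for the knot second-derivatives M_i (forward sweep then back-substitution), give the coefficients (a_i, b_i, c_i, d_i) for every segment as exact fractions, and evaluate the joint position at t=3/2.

Δ: Δ0=-3/2, Δ1=-1/2, Δ2=5, Δ3=-2, Δ4=-5
row 1: diag=8, rhs=6; c'=1/4, d'=3/4
row 2: denom=6−2·1/4=11/2; d'=(33−2·3/4)/(11/2)=63/11
row 3: denom=4−1·2/11=42/11; d'=(-42−1·63/11)/(42/11)=-25/2
row 4: denom=4−1·11/42=157/42; d'=(-18−1·-25/2)/(157/42)=-231/157
back: M4=-231/157
back: M3=-25/2−11/42·-231/157=-1902/157
back: M2=63/11−2/11·-1902/157=1245/157
back: M1=3/4−1/4·1245/157=-387/314
M: M0=0, M1=-387/314, M2=1245/157, M3=-1902/157, M4=-231/157, M5=0
seg 0: a=4, c=M0/2=0, d=(M1−M0)/(6·2)=-129/1256, b=Δ0−h0·(2M0+M1)/6=-171/157
seg 1: a=1, c=M1/2=-387/628, d=(M2−M1)/(6·2)=959/1256, b=Δ1−h1·(2M1+M2)/6=-729/314
seg 2: a=0, c=M2/2=1245/314, d=(M3−M2)/(6·1)=-1049/314, b=Δ2−h2·(2M2+M3)/6=687/157
seg 3: a=5, c=M3/2=-951/157, d=(M4−M3)/(6·1)=557/314, b=Δ3−h3·(2M3+M4)/6=717/314
seg 4: a=3, c=M4/2=-231/314, d=(M5−M4)/(6·1)=77/314, b=Δ4−h4·(2M4+M5)/6=-708/157
t_q=3/2 → seg 0, τ=3/2; S=4+-171/157·τ+0·τ²+-129/1256·τ³=20293/10048

  seg 0: a=4 b=-171/157 c=0 d=-129/1256
  seg 1: a=1 b=-729/314 c=-387/628 d=959/1256
  seg 2: a=0 b=687/157 c=1245/314 d=-1049/314
  seg 3: a=5 b=717/314 c=-951/157 d=557/314
  seg 4: a=3 b=-708/157 c=-231/314 d=77/314
S(3/2) = 20293/10048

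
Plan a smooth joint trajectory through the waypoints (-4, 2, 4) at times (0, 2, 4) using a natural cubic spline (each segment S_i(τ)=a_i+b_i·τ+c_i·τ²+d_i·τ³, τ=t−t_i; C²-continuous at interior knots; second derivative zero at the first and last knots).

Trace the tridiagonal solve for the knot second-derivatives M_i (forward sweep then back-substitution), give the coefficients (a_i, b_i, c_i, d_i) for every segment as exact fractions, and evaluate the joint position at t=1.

Δ: Δ0=3, Δ1=1
row 1: diag=8, rhs=-12; c'=1/4, d'=-3/2
back: M1=-3/2
M: M0=0, M1=-3/2, M2=0
seg 0: a=-4, c=M0/2=0, d=(M1−M0)/(6·2)=-1/8, b=Δ0−h0·(2M0+M1)/6=7/2
seg 1: a=2, c=M1/2=-3/4, d=(M2−M1)/(6·2)=1/8, b=Δ1−h1·(2M1+M2)/6=2
t_q=1 → seg 0, τ=1; S=-4+7/2·τ+0·τ²+-1/8·τ³=-5/8

  seg 0: a=-4 b=7/2 c=0 d=-1/8
  seg 1: a=2 b=2 c=-3/4 d=1/8
S(1) = -5/8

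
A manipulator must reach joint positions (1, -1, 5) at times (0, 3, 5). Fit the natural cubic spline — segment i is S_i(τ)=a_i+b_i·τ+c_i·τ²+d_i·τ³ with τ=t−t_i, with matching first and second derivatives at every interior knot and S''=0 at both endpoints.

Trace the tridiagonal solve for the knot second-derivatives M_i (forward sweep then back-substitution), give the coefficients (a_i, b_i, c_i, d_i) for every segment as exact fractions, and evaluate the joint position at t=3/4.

  seg 0: a=1 b=-53/30 c=0 d=11/90
  seg 1: a=-1 b=23/15 c=11/10 d=-11/60
S(3/4) = -35/128

Δ: Δ0=-2/3, Δ1=3
row 1: diag=10, rhs=22; c'=1/5, d'=11/5
back: M1=11/5
M: M0=0, M1=11/5, M2=0
seg 0: a=1, c=M0/2=0, d=(M1−M0)/(6·3)=11/90, b=Δ0−h0·(2M0+M1)/6=-53/30
seg 1: a=-1, c=M1/2=11/10, d=(M2−M1)/(6·2)=-11/60, b=Δ1−h1·(2M1+M2)/6=23/15
t_q=3/4 → seg 0, τ=3/4; S=1+-53/30·τ+0·τ²+11/90·τ³=-35/128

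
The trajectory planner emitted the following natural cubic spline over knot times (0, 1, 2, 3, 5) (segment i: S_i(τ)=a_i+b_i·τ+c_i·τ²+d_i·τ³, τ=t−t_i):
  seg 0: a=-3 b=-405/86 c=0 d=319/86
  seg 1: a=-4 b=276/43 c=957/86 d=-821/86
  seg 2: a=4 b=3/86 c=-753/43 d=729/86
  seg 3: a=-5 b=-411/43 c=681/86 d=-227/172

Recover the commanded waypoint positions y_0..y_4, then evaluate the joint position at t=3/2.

y_0=-3 y_1=-4 y_2=4 y_3=-5 y_4=-3
S(3/2) = 549/688

y_0 = S_0(0) = a_0 = -3
y_1 = S_1(0) = a_1 = -4
y_2 = S_2(0) = a_2 = 4
y_3 = S_3(0) = a_3 = -5
y_4 = S_3(2) = -3
t_q=3/2 is in segment 1 (τ=1/2); S_1(τ)=549/688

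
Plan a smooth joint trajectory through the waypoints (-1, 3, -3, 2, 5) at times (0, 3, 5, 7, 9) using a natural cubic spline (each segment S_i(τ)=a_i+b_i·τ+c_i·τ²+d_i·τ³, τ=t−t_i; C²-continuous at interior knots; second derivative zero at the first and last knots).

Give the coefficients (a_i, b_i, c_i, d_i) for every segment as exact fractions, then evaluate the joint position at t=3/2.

Δ: Δ0=4/3, Δ1=-3, Δ2=5/2, Δ3=3/2
row 1: diag=10, rhs=-26; c'=1/5, d'=-13/5
row 2: denom=8−2·1/5=38/5; d'=(33−2·-13/5)/(38/5)=191/38
row 3: denom=8−2·5/19=142/19; d'=(-6−2·191/38)/(142/19)=-305/142
back: M3=-305/142
back: M2=191/38−5/19·-305/142=397/71
back: M1=-13/5−1/5·397/71=-264/71
M: M0=0, M1=-264/71, M2=397/71, M3=-305/142, M4=0
seg 0: a=-1, c=M0/2=0, d=(M1−M0)/(6·3)=-44/213, b=Δ0−h0·(2M0+M1)/6=680/213
seg 1: a=3, c=M1/2=-132/71, d=(M2−M1)/(6·2)=661/852, b=Δ1−h1·(2M1+M2)/6=-508/213
seg 2: a=-3, c=M2/2=397/142, d=(M3−M2)/(6·2)=-1099/1704, b=Δ2−h2·(2M2+M3)/6=-109/213
seg 3: a=2, c=M3/2=-305/284, d=(M4−M3)/(6·2)=305/1704, b=Δ3−h3·(2M3+M4)/6=1249/426
t_q=3/2 → seg 0, τ=3/2; S=-1+680/213·τ+0·τ²+-44/213·τ³=439/142

  seg 0: a=-1 b=680/213 c=0 d=-44/213
  seg 1: a=3 b=-508/213 c=-132/71 d=661/852
  seg 2: a=-3 b=-109/213 c=397/142 d=-1099/1704
  seg 3: a=2 b=1249/426 c=-305/284 d=305/1704
S(3/2) = 439/142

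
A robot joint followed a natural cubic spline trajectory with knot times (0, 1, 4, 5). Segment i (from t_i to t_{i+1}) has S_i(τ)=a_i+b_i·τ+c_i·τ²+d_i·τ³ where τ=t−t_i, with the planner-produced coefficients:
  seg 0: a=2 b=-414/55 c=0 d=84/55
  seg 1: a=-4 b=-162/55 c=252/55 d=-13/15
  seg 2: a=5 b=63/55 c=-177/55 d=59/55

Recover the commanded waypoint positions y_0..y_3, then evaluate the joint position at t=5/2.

y_0=2 y_1=-4 y_2=5 y_3=4
S(5/2) = -91/88

y_0 = S_0(0) = a_0 = 2
y_1 = S_1(0) = a_1 = -4
y_2 = S_2(0) = a_2 = 5
y_3 = S_2(1) = 4
t_q=5/2 is in segment 1 (τ=3/2); S_1(τ)=-91/88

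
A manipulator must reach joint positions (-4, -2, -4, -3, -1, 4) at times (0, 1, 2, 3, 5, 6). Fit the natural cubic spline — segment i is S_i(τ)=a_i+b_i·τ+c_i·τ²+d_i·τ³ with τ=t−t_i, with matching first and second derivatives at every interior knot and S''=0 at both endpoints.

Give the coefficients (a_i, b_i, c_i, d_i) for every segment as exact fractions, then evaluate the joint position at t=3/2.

  seg 0: a=-4 b=188/57 c=0 d=-74/57
  seg 1: a=-2 b=-34/57 c=-74/19 d=142/57
  seg 2: a=-4 b=-52/57 c=68/19 d=-5/3
  seg 3: a=-3 b=71/57 c=-27/19 d=37/57
  seg 4: a=-1 b=191/57 c=47/19 d=-47/57
S(3/2) = -225/76

Δ: Δ0=2, Δ1=-2, Δ2=1, Δ3=1, Δ4=5
row 1: diag=4, rhs=-24; c'=1/4, d'=-6
row 2: denom=4−1·1/4=15/4; d'=(18−1·-6)/(15/4)=32/5
row 3: denom=6−1·4/15=86/15; d'=(0−1·32/5)/(86/15)=-48/43
row 4: denom=6−2·15/43=228/43; d'=(24−2·-48/43)/(228/43)=94/19
back: M4=94/19
back: M3=-48/43−15/43·94/19=-54/19
back: M2=32/5−4/15·-54/19=136/19
back: M1=-6−1/4·136/19=-148/19
M: M0=0, M1=-148/19, M2=136/19, M3=-54/19, M4=94/19, M5=0
seg 0: a=-4, c=M0/2=0, d=(M1−M0)/(6·1)=-74/57, b=Δ0−h0·(2M0+M1)/6=188/57
seg 1: a=-2, c=M1/2=-74/19, d=(M2−M1)/(6·1)=142/57, b=Δ1−h1·(2M1+M2)/6=-34/57
seg 2: a=-4, c=M2/2=68/19, d=(M3−M2)/(6·1)=-5/3, b=Δ2−h2·(2M2+M3)/6=-52/57
seg 3: a=-3, c=M3/2=-27/19, d=(M4−M3)/(6·2)=37/57, b=Δ3−h3·(2M3+M4)/6=71/57
seg 4: a=-1, c=M4/2=47/19, d=(M5−M4)/(6·1)=-47/57, b=Δ4−h4·(2M4+M5)/6=191/57
t_q=3/2 → seg 1, τ=1/2; S=-2+-34/57·τ+-74/19·τ²+142/57·τ³=-225/76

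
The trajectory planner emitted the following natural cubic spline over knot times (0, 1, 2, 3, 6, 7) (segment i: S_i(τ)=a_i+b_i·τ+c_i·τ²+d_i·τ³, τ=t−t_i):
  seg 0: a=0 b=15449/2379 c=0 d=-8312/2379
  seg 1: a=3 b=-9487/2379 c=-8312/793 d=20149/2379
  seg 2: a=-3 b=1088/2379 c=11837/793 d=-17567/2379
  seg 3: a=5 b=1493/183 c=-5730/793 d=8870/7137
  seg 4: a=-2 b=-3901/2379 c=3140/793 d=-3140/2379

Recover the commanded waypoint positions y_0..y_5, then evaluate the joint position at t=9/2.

y_0=0 y_1=3 y_2=-3 y_3=5 y_4=-2 y_5=-1
S(9/2) = 16413/3172

y_0 = S_0(0) = a_0 = 0
y_1 = S_1(0) = a_1 = 3
y_2 = S_2(0) = a_2 = -3
y_3 = S_3(0) = a_3 = 5
y_4 = S_4(0) = a_4 = -2
y_5 = S_4(1) = -1
t_q=9/2 is in segment 3 (τ=3/2); S_3(τ)=16413/3172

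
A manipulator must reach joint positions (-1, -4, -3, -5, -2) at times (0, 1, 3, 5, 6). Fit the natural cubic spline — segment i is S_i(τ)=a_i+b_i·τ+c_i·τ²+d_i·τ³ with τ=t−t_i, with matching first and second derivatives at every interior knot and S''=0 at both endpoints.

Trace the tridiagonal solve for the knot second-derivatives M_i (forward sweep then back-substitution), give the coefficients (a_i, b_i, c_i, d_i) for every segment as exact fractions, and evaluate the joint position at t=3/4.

  seg 0: a=-1 b=-227/60 c=0 d=47/60
  seg 1: a=-4 b=-43/30 c=47/20 d=-83/120
  seg 2: a=-3 b=-1/3 c=-9/5 d=11/15
  seg 3: a=-5 b=19/15 c=13/5 d=-13/15
S(3/4) = -4489/1280

Δ: Δ0=-3, Δ1=1/2, Δ2=-1, Δ3=3
row 1: diag=6, rhs=21; c'=1/3, d'=7/2
row 2: denom=8−2·1/3=22/3; d'=(-9−2·7/2)/(22/3)=-24/11
row 3: denom=6−2·3/11=60/11; d'=(24−2·-24/11)/(60/11)=26/5
back: M3=26/5
back: M2=-24/11−3/11·26/5=-18/5
back: M1=7/2−1/3·-18/5=47/10
M: M0=0, M1=47/10, M2=-18/5, M3=26/5, M4=0
seg 0: a=-1, c=M0/2=0, d=(M1−M0)/(6·1)=47/60, b=Δ0−h0·(2M0+M1)/6=-227/60
seg 1: a=-4, c=M1/2=47/20, d=(M2−M1)/(6·2)=-83/120, b=Δ1−h1·(2M1+M2)/6=-43/30
seg 2: a=-3, c=M2/2=-9/5, d=(M3−M2)/(6·2)=11/15, b=Δ2−h2·(2M2+M3)/6=-1/3
seg 3: a=-5, c=M3/2=13/5, d=(M4−M3)/(6·1)=-13/15, b=Δ3−h3·(2M3+M4)/6=19/15
t_q=3/4 → seg 0, τ=3/4; S=-1+-227/60·τ+0·τ²+47/60·τ³=-4489/1280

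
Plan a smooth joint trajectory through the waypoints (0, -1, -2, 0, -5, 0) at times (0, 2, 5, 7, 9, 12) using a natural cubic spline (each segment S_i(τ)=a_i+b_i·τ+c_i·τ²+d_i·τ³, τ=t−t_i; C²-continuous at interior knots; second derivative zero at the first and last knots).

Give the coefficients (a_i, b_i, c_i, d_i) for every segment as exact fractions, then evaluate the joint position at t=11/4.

  seg 0: a=0 b=-395/1086 c=0 d=-37/1086
  seg 1: a=-1 b=-839/1086 c=-37/181 d=127/1086
  seg 2: a=-2 b=629/543 c=307/362 d=-1007/2172
  seg 3: a=0 b=-550/543 c=-350/181 d=2585/4344
  seg 4: a=-5 b=-1745/1086 c=1185/724 d=-395/2172
S(11/4) = -38113/23168

Δ: Δ0=-1/2, Δ1=-1/3, Δ2=1, Δ3=-5/2, Δ4=5/3
row 1: diag=10, rhs=1; c'=3/10, d'=1/10
row 2: denom=10−3·3/10=91/10; d'=(8−3·1/10)/(91/10)=11/13
row 3: denom=8−2·20/91=688/91; d'=(-21−2·11/13)/(688/91)=-2065/688
row 4: denom=10−2·91/344=1629/172; d'=(25−2·-2065/688)/(1629/172)=1185/362
back: M4=1185/362
back: M3=-2065/688−91/344·1185/362=-700/181
back: M2=11/13−20/91·-700/181=307/181
back: M1=1/10−3/10·307/181=-74/181
M: M0=0, M1=-74/181, M2=307/181, M3=-700/181, M4=1185/362, M5=0
seg 0: a=0, c=M0/2=0, d=(M1−M0)/(6·2)=-37/1086, b=Δ0−h0·(2M0+M1)/6=-395/1086
seg 1: a=-1, c=M1/2=-37/181, d=(M2−M1)/(6·3)=127/1086, b=Δ1−h1·(2M1+M2)/6=-839/1086
seg 2: a=-2, c=M2/2=307/362, d=(M3−M2)/(6·2)=-1007/2172, b=Δ2−h2·(2M2+M3)/6=629/543
seg 3: a=0, c=M3/2=-350/181, d=(M4−M3)/(6·2)=2585/4344, b=Δ3−h3·(2M3+M4)/6=-550/543
seg 4: a=-5, c=M4/2=1185/724, d=(M5−M4)/(6·3)=-395/2172, b=Δ4−h4·(2M4+M5)/6=-1745/1086
t_q=11/4 → seg 1, τ=3/4; S=-1+-839/1086·τ+-37/181·τ²+127/1086·τ³=-38113/23168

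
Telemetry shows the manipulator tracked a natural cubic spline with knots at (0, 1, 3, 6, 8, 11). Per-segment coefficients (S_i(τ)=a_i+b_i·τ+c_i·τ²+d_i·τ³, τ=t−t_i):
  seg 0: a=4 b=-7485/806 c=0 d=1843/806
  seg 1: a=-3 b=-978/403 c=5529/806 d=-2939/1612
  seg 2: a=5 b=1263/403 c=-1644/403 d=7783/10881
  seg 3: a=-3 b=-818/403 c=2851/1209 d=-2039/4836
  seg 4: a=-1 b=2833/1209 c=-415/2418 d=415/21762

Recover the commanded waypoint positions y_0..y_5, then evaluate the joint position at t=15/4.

y_0=4 y_1=-3 y_2=5 y_3=-3 y_4=-1 y_5=5
S(15/4) = 138183/25792

y_0 = S_0(0) = a_0 = 4
y_1 = S_1(0) = a_1 = -3
y_2 = S_2(0) = a_2 = 5
y_3 = S_3(0) = a_3 = -3
y_4 = S_4(0) = a_4 = -1
y_5 = S_4(3) = 5
t_q=15/4 is in segment 2 (τ=3/4); S_2(τ)=138183/25792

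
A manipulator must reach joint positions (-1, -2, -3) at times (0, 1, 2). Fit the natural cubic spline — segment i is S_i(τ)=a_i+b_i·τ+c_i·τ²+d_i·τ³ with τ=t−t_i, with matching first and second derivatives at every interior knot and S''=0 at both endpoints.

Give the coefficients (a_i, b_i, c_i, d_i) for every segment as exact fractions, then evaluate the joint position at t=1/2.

  seg 0: a=-1 b=-1 c=0 d=0
  seg 1: a=-2 b=-1 c=0 d=0
S(1/2) = -3/2

Δ: Δ0=-1, Δ1=-1
row 1: diag=4, rhs=0; c'=1/4, d'=0
back: M1=0
M: M0=0, M1=0, M2=0
seg 0: a=-1, c=M0/2=0, d=(M1−M0)/(6·1)=0, b=Δ0−h0·(2M0+M1)/6=-1
seg 1: a=-2, c=M1/2=0, d=(M2−M1)/(6·1)=0, b=Δ1−h1·(2M1+M2)/6=-1
t_q=1/2 → seg 0, τ=1/2; S=-1+-1·τ+0·τ²+0·τ³=-3/2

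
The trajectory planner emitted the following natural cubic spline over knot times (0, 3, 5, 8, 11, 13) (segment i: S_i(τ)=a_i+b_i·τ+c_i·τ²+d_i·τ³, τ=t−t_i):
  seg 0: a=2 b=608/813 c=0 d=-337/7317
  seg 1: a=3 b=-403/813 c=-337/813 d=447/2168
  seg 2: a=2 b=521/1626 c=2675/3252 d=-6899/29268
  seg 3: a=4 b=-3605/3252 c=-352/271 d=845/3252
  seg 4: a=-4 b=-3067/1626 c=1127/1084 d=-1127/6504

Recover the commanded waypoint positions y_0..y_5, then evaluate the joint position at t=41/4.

y_0=2 y_1=3 y_2=2 y_3=4 y_4=-4 y_5=-5
S(41/4) = -146393/69376

y_0 = S_0(0) = a_0 = 2
y_1 = S_1(0) = a_1 = 3
y_2 = S_2(0) = a_2 = 2
y_3 = S_3(0) = a_3 = 4
y_4 = S_4(0) = a_4 = -4
y_5 = S_4(2) = -5
t_q=41/4 is in segment 3 (τ=9/4); S_3(τ)=-146393/69376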